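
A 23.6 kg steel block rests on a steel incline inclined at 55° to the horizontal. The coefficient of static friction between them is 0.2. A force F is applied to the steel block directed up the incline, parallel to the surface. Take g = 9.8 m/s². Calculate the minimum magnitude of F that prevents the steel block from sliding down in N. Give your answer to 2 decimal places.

162.92 N

The normal force is N = mg cos 55° = 132.657 N. With F at its minimum the steel block is on the verge of sliding down, so static friction is at its maximum μ_s N = 0.2 × 132.657 = 26.531 N and acts up the slope.
Equilibrium along the incline: F + μ_s N = mg sin 55°, so F = 189.453 − 26.531 = 162.922 N.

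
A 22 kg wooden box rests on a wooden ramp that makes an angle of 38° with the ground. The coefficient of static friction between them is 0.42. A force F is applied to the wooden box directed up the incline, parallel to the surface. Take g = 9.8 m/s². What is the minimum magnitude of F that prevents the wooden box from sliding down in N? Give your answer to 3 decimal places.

The normal force is N = mg cos 38° = 169.895 N. With F at its minimum the wooden box is on the verge of sliding down, so static friction is at its maximum μ_s N = 0.42 × 169.895 = 71.356 N and acts up the slope.
Equilibrium along the incline: F + μ_s N = mg sin 38°, so F = 132.737 − 71.356 = 61.381 N.

61.381 N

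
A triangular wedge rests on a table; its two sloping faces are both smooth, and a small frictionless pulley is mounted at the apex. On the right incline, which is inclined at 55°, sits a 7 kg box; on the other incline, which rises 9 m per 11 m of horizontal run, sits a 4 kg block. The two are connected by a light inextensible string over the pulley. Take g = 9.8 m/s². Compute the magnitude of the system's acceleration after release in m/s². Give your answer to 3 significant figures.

2.85 m/s²

Resolve each weight along its own incline: the 7 kg mass has component 7 × 9.8 × sin 55° = 56.194 N down its slope, and the 4 kg mass has 4 × 9.8 × sin 39.29° = 24.823 N down its slope.
The 7 kg side's 56.194 N exceeds the other side's 24.823 N, so that mass slides down and the 4 kg mass slides up. Taking that direction as positive, Newton's second law for the whole system gives 56.194 − 24.823 = (7 + 4) a, so a = 31.371 / 11 = 2.8519 m/s².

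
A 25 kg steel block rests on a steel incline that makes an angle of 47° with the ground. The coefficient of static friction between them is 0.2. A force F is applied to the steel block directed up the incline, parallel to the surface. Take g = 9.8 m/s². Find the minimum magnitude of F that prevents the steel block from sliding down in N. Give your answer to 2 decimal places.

The normal force is N = mg cos 47° = 167.090 N. With F at its minimum the steel block is on the verge of sliding down, so static friction is at its maximum μ_s N = 0.2 × 167.090 = 33.418 N and acts up the slope.
Equilibrium along the incline: F + μ_s N = mg sin 47°, so F = 179.182 − 33.418 = 145.764 N.

145.76 N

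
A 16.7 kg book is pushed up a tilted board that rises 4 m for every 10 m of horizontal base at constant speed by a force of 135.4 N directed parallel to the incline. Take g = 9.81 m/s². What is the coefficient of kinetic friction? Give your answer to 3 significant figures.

0.490

At constant speed ΣF = 0 along the incline. The applied 135.4 N acts up the slope; the weight component mg sin 21.80° = 60.844 N and kinetic friction μN both act down the slope.
So 135.4 = 60.844 + μ × 152.110, giving μ = (135.4 − 60.844) / 152.110 = 0.4901.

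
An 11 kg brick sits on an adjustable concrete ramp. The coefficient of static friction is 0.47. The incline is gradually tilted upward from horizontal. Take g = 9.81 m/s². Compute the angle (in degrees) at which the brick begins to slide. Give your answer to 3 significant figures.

25.2°

At the threshold of sliding, static friction is at its maximum μ_s N and exactly balances the weight component along the incline: mg sin θ = μ_s mg cos θ.
Hence tan θ = μ_s = 0.47, so θ = arctan(0.47) = 25.1735°.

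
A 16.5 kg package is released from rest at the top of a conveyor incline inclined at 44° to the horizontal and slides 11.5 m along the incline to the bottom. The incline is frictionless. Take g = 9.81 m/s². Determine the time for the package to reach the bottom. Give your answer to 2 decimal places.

1.84 s

The weight component along the incline is mg sin 44° = 112.441 N and the normal force is N = mg cos 44° = 116.436 N.
With no friction, a = g sin 44° = 6.8146 m/s².
Starting from rest, L = ½at², so t = √(2L/a) = √(2 × 11.5 / 6.8146) = 1.8371 s.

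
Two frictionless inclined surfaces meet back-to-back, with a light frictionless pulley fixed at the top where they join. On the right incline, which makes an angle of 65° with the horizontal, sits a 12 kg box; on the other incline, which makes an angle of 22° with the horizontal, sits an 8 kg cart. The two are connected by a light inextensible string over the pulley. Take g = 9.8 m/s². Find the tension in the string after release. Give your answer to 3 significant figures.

60.3 N

Resolve each weight along its own incline: the 12 kg mass has component 12 × 9.8 × sin 65° = 106.582 N down its slope, and the 8 kg mass has 8 × 9.8 × sin 22° = 29.369 N down its slope.
The 12 kg side's 106.582 N exceeds the other side's 29.369 N, so that mass slides down and the 8 kg mass slides up. Taking that direction as positive, Newton's second law for the whole system gives 106.582 − 29.369 = (12 + 8) a, so a = 77.213 / 20 = 3.8606 m/s².
For the 8 kg mass (up-slope positive): T − 29.369 = 8 × 3.8606, so T = 60.254 N.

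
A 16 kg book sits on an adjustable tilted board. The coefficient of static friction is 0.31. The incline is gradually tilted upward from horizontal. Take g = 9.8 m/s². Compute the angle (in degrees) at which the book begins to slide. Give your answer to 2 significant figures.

At the threshold of sliding, static friction is at its maximum μ_s N and exactly balances the weight component along the incline: mg sin θ = μ_s mg cos θ.
Hence tan θ = μ_s = 0.31, so θ = arctan(0.31) = 17.2234°.

17°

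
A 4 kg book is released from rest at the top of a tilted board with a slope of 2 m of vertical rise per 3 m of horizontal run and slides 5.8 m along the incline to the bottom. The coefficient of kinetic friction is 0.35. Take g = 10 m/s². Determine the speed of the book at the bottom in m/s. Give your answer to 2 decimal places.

The weight component along the incline is mg sin 33.69° = 22.188 N and the normal force is N = mg cos 33.69° = 33.282 N.
Friction up the slope is f = μN = 0.35 × 33.282 = 11.649 N, so the net downslope force is 22.188 − 11.649 = 10.539 N and a = 10.539 / 4 = 2.6347 m/s².
Starting from rest over a distance of 5.8 m, v² = 2aL = 2 × 2.6347 × 5.8 = 30.5625, so v = 5.5283 m/s.

5.53 m/s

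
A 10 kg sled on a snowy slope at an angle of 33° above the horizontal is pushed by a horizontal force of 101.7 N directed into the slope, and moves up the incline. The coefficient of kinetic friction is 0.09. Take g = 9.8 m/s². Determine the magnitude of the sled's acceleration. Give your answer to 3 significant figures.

The horizontal push has components F cos 33° = 101.7 × 0.8387 = 85.296 N up the incline and F sin 33° = 101.7 × 0.5446 = 55.386 N pressing into the surface.
The normal force is therefore N = mg cos 33° + F sin 33° = 82.193 + 55.386 = 137.579 N, and kinetic friction down the slope is μN = 0.09 × 137.579 = 12.382 N.
Along the incline: F cos 33° − mg sin 33° − μN = ma, so 85.296 − 53.371 − 12.382 = 10 a, giving a = 1.9543 m/s².

1.95 m/s²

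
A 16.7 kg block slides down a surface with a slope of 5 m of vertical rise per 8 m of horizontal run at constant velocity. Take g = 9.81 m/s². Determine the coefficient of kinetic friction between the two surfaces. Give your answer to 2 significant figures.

At constant velocity the net force along the incline is zero: mg sin 32.01° = μ mg cos 32.01°.
So μ = tan 32.01° = 0.5300 / 0.8480 = 0.6250.

0.62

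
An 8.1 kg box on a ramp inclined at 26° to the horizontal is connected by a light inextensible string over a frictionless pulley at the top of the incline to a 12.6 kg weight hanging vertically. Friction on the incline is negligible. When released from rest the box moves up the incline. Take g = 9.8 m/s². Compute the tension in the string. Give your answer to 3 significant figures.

For the box on the incline: the weight component along the slope is m₁g sin 26° = 8.1 × 9.8 × 0.4384 = 34.800 N and the normal force is N = m₁g cos 26° = 71.346 N.
Newton's second law for the box (up-slope positive): T − 34.800 = 8.1 a. For the hanging weight (downward positive): 12.6 × 9.8 − T = 12.6 a.
Adding the two equations eliminates T: 88.680 = 20.7 a, so a = 4.2841 m/s².
Then from the hanging weight's equation, T = 12.6 × (9.8 − 4.2841) = 69.500 N.

69.5 N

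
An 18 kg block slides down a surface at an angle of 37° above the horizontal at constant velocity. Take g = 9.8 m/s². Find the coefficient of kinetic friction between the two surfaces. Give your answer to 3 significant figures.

0.754

At constant velocity the net force along the incline is zero: mg sin 37° = μ mg cos 37°.
So μ = tan 37° = 0.6018 / 0.7986 = 0.7536.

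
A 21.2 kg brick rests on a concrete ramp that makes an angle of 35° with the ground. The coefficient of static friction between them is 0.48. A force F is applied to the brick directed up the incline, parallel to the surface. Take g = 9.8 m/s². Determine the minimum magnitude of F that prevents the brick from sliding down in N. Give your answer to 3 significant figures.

The normal force is N = mg cos 35° = 170.187 N. With F at its minimum the brick is on the verge of sliding down, so static friction is at its maximum μ_s N = 0.48 × 170.187 = 81.690 N and acts up the slope.
Equilibrium along the incline: F + μ_s N = mg sin 35°, so F = 119.166 − 81.690 = 37.476 N.

37.5 N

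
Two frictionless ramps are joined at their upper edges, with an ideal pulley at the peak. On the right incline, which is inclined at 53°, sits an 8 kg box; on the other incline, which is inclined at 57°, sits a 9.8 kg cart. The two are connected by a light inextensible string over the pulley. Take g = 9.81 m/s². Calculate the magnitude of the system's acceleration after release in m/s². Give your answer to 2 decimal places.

1.01 m/s²

Resolve each weight along its own incline: the 8 kg mass has component 8 × 9.81 × sin 53° = 62.677 N down its slope, and the 9.8 kg mass has 9.8 × 9.81 × sin 57° = 80.628 N down its slope.
The 9.8 kg side's 80.628 N exceeds the other side's 62.677 N, so that mass slides down and the 8 kg mass slides up. Taking that direction as positive, Newton's second law for the whole system gives 80.628 − 62.677 = (8 + 9.8) a, so a = 17.951 / 17.8 = 1.0085 m/s².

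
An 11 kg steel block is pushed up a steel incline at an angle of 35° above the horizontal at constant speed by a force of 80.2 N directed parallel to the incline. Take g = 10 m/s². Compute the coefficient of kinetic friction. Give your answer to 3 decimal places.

0.190

At constant speed ΣF = 0 along the incline. The applied 80.2 N acts up the slope; the weight component mg sin 35° = 63.093 N and kinetic friction μN both act down the slope.
So 80.2 = 63.093 + μ × 90.107, giving μ = (80.2 − 63.093) / 90.107 = 0.1899.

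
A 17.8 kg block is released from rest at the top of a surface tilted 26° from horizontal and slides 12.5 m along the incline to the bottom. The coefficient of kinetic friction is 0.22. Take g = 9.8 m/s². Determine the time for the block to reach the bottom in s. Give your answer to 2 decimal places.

The weight component along the incline is mg sin 26° = 76.469 N and the normal force is N = mg cos 26° = 156.786 N.
Friction up the slope is f = μN = 0.22 × 156.786 = 34.493 N, so the net downslope force is 76.469 − 34.493 = 41.976 N and a = 41.976 / 17.8 = 2.3582 m/s².
Starting from rest, L = ½at², so t = √(2L/a) = √(2 × 12.5 / 2.3582) = 3.2560 s.

3.26 s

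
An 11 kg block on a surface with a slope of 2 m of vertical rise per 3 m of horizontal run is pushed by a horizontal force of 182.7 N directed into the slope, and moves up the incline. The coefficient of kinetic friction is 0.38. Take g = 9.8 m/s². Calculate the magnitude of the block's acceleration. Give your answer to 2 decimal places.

1.78 m/s²

The horizontal push has components F cos 33.69° = 182.7 × 0.8321 = 152.025 N up the incline and F sin 33.69° = 182.7 × 0.5547 = 101.344 N pressing into the surface.
The normal force is therefore N = mg cos 33.69° + F sin 33.69° = 89.700 + 101.344 = 191.044 N, and kinetic friction down the slope is μN = 0.38 × 191.044 = 72.597 N.
Along the incline: F cos 33.69° − mg sin 33.69° − μN = ma, so 152.025 − 59.797 − 72.597 = 11 a, giving a = 1.7846 m/s².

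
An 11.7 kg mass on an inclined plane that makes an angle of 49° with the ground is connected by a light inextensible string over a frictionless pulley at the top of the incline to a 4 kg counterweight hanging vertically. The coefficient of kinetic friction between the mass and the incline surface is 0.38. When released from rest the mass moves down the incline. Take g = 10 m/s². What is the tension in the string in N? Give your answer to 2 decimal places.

44.87 N

For the mass on the incline: the weight component along the slope is m₁g sin 49° = 11.7 × 10 × 0.7547 = 88.300 N and the normal force is N = m₁g cos 49° = 76.759 N.
Kinetic friction opposes the mass's motion down the incline: f = μN = 0.38 × 76.759 = 29.168 N acting up the slope.
Newton's second law for the mass (down-slope positive): 88.300 − 29.168 − T = 11.7 a. For the hanging counterweight (upward positive): T − 4 × 10 = 4 a.
Adding the two equations eliminates T: 19.132 = 15.7 a, so a = 1.2186 m/s².
Then from the hanging counterweight's equation, T = 4 × (10 + 1.2186) = 44.874 N.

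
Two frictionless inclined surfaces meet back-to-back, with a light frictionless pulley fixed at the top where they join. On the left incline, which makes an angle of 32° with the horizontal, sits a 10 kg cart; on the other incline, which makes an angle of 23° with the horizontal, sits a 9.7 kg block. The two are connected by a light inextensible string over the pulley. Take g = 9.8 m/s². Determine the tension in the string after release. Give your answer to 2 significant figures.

Resolve each weight along its own incline: the 10 kg mass has component 10 × 9.8 × sin 32° = 51.932 N down its slope, and the 9.7 kg mass has 9.7 × 9.8 × sin 23° = 37.143 N down its slope.
The 10 kg side's 51.932 N exceeds the other side's 37.143 N, so that mass slides down and the 9.7 kg mass slides up. Taking that direction as positive, Newton's second law for the whole system gives 51.932 − 37.143 = (10 + 9.7) a, so a = 14.789 / 19.7 = 0.7507 m/s².
For the 9.7 kg mass (up-slope positive): T − 37.143 = 9.7 × 0.7507, so T = 44.425 N.

44 N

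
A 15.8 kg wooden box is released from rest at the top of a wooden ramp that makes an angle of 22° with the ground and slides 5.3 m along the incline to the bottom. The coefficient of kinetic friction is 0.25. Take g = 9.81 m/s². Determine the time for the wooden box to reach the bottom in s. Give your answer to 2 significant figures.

2.8 s

The weight component along the incline is mg sin 22° = 58.063 N and the normal force is N = mg cos 22° = 143.712 N.
Friction up the slope is f = μN = 0.25 × 143.712 = 35.928 N, so the net downslope force is 58.063 − 35.928 = 22.135 N and a = 22.135 / 15.8 = 1.4009 m/s².
Starting from rest, L = ½at², so t = √(2L/a) = √(2 × 5.3 / 1.4009) = 2.7507 s.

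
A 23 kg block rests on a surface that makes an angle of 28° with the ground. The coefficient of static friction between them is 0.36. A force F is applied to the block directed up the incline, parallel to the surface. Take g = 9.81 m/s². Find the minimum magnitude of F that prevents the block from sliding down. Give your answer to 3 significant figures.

34.2 N

The normal force is N = mg cos 28° = 199.219 N. With F at its minimum the block is on the verge of sliding down, so static friction is at its maximum μ_s N = 0.36 × 199.219 = 71.719 N and acts up the slope.
Equilibrium along the incline: F + μ_s N = mg sin 28°, so F = 105.927 − 71.719 = 34.208 N.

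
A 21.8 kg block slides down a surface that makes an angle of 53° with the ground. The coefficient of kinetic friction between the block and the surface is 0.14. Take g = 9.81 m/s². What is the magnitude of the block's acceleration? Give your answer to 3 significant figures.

Resolving the weight along the incline: the component pulling the block down the slope is mg sin 53° = 21.8 × 9.81 × 0.7986 = 170.787 N, and the normal force is N = mg cos 53° = 21.8 × 9.81 × 0.6018 = 128.700 N.
Kinetic friction acts up the slope with magnitude f = μN = 0.14 × 128.700 = 18.018 N.
Net force along the incline is 170.787 − 18.018 = 152.769 N, so a = 152.769 / 21.8 = 7.0078 m/s².

7.01 m/s²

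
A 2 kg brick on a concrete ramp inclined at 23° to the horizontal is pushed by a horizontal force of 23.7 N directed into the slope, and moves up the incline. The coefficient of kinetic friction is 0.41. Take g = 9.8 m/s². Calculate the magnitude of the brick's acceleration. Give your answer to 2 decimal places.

The horizontal push has components F cos 23° = 23.7 × 0.9205 = 21.816 N up the incline and F sin 23° = 23.7 × 0.3907 = 9.260 N pressing into the surface.
The normal force is therefore N = mg cos 23° + F sin 23° = 18.042 + 9.260 = 27.302 N, and kinetic friction down the slope is μN = 0.41 × 27.302 = 11.194 N.
Along the incline: F cos 23° − mg sin 23° − μN = ma, so 21.816 − 7.658 − 11.194 = 2 a, giving a = 1.4820 m/s².

1.48 m/s²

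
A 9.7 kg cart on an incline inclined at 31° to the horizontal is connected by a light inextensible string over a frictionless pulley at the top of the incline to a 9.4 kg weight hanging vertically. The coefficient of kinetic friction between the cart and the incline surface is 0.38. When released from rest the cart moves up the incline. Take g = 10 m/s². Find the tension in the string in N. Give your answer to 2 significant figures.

88 N

For the cart on the incline: the weight component along the slope is m₁g sin 31° = 9.7 × 10 × 0.5150 = 49.955 N and the normal force is N = m₁g cos 31° = 83.145 N.
Kinetic friction opposes the cart's motion up the incline: f = μN = 0.38 × 83.145 = 31.595 N acting down the slope.
Newton's second law for the cart (up-slope positive): T − 49.955 − 31.595 = 9.7 a. For the hanging weight (downward positive): 9.4 × 10 − T = 9.4 a.
Adding the two equations eliminates T: 12.450 = 19.1 a, so a = 0.6518 m/s².
Then from the hanging weight's equation, T = 9.4 × (10 − 0.6518) = 87.873 N.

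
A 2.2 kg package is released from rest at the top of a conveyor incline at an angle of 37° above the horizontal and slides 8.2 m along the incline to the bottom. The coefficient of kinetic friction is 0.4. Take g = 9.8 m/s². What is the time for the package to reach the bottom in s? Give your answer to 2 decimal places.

2.43 s

The weight component along the incline is mg sin 37° = 12.975 N and the normal force is N = mg cos 37° = 17.219 N.
Friction up the slope is f = μN = 0.4 × 17.219 = 6.888 N, so the net downslope force is 12.975 − 6.888 = 6.087 N and a = 6.087 / 2.2 = 2.7668 m/s².
Starting from rest, L = ½at², so t = √(2L/a) = √(2 × 8.2 / 2.7668) = 2.4346 s.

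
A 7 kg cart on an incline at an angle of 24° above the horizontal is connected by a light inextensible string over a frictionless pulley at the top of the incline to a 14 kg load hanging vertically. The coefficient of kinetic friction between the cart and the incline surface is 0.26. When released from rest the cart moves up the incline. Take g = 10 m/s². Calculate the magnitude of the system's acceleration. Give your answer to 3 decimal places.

4.519 m/s²

For the cart on the incline: the weight component along the slope is m₁g sin 24° = 7 × 10 × 0.4067 = 28.469 N and the normal force is N = m₁g cos 24° = 63.948 N.
Kinetic friction opposes the cart's motion up the incline: f = μN = 0.26 × 63.948 = 16.626 N acting down the slope.
Newton's second law for the cart (up-slope positive): T − 28.469 − 16.626 = 7 a. For the hanging load (downward positive): 14 × 10 − T = 14 a.
Adding the two equations eliminates T: 94.905 = 21 a, so a = 4.5193 m/s².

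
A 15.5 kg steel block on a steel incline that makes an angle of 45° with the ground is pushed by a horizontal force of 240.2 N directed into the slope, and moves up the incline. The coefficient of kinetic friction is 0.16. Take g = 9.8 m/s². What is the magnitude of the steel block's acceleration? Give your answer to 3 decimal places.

1.166 m/s²

The horizontal push has components F cos 45° = 240.2 × 0.7071 = 169.845 N up the incline and F sin 45° = 240.2 × 0.7071 = 169.845 N pressing into the surface.
The normal force is therefore N = mg cos 45° + F sin 45° = 107.408 + 169.845 = 277.253 N, and kinetic friction down the slope is μN = 0.16 × 277.253 = 44.360 N.
Along the incline: F cos 45° − mg sin 45° − μN = ma, so 169.845 − 107.408 − 44.360 = 15.5 a, giving a = 1.1663 m/s².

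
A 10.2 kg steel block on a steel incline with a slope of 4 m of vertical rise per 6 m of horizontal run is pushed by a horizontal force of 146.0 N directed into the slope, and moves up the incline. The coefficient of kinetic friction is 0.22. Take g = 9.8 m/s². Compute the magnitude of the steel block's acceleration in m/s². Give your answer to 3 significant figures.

The horizontal push has components F cos 33.69° = 146.0 × 0.8321 = 121.487 N up the incline and F sin 33.69° = 146.0 × 0.5547 = 80.986 N pressing into the surface.
The normal force is therefore N = mg cos 33.69° + F sin 33.69° = 83.177 + 80.986 = 164.163 N, and kinetic friction down the slope is μN = 0.22 × 164.163 = 36.116 N.
Along the incline: F cos 33.69° − mg sin 33.69° − μN = ma, so 121.487 − 55.448 − 36.116 = 10.2 a, giving a = 2.9336 m/s².

2.93 m/s²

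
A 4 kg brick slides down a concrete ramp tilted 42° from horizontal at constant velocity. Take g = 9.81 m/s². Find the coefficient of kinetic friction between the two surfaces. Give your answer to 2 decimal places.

At constant velocity the net force along the incline is zero: mg sin 42° = μ mg cos 42°.
So μ = tan 42° = 0.6691 / 0.7431 = 0.9004.

0.90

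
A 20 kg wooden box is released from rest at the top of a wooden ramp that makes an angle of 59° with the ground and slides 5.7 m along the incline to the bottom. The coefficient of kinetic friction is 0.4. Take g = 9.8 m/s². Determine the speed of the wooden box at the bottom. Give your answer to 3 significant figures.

The weight component along the incline is mg sin 59° = 168.005 N and the normal force is N = mg cos 59° = 100.947 N.
Friction up the slope is f = μN = 0.4 × 100.947 = 40.379 N, so the net downslope force is 168.005 − 40.379 = 127.626 N and a = 127.626 / 20 = 6.3813 m/s².
Starting from rest over a distance of 5.7 m, v² = 2aL = 2 × 6.3813 × 5.7 = 72.7468, so v = 8.5292 m/s.

8.53 m/s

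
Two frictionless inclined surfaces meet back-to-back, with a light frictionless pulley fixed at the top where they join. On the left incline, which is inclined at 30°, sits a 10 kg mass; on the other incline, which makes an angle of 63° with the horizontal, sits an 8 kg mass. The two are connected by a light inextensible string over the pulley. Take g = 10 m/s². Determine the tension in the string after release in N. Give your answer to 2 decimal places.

61.82 N

Resolve each weight along its own incline: the 10 kg mass has component 10 × 10 × sin 30° = 50.000 N down its slope, and the 8 kg mass has 8 × 10 × sin 63° = 71.281 N down its slope.
The 8 kg side's 71.281 N exceeds the other side's 50.000 N, so that mass slides down and the 10 kg mass slides up. Taking that direction as positive, Newton's second law for the whole system gives 71.281 − 50.000 = (10 + 8) a, so a = 21.281 / 18 = 1.1823 m/s².
For the 10 kg mass (up-slope positive): T − 50.000 = 10 × 1.1823, so T = 61.823 N.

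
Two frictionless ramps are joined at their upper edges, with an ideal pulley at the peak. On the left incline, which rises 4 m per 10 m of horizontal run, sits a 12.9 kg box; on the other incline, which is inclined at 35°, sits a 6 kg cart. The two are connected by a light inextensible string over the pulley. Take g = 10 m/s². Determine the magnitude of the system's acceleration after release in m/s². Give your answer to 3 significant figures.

0.714 m/s²

Resolve each weight along its own incline: the 12.9 kg mass has component 12.9 × 10 × sin 21.80° = 47.909 N down its slope, and the 6 kg mass has 6 × 10 × sin 35° = 34.415 N down its slope.
The 12.9 kg side's 47.909 N exceeds the other side's 34.415 N, so that mass slides down and the 6 kg mass slides up. Taking that direction as positive, Newton's second law for the whole system gives 47.909 − 34.415 = (12.9 + 6) a, so a = 13.494 / 18.9 = 0.7140 m/s².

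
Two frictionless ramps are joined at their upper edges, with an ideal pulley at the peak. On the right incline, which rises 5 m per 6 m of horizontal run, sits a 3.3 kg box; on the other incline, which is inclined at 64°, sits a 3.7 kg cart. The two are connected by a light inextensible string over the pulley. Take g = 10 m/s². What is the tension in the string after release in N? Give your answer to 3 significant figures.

26.8 N

Resolve each weight along its own incline: the 3.3 kg mass has component 3.3 × 10 × sin 39.81° = 21.126 N down its slope, and the 3.7 kg mass has 3.7 × 10 × sin 64° = 33.255 N down its slope.
The 3.7 kg side's 33.255 N exceeds the other side's 21.126 N, so that mass slides down and the 3.3 kg mass slides up. Taking that direction as positive, Newton's second law for the whole system gives 33.255 − 21.126 = (3.3 + 3.7) a, so a = 12.129 / 7 = 1.7327 m/s².
For the 3.3 kg mass (up-slope positive): T − 21.126 = 3.3 × 1.7327, so T = 26.844 N.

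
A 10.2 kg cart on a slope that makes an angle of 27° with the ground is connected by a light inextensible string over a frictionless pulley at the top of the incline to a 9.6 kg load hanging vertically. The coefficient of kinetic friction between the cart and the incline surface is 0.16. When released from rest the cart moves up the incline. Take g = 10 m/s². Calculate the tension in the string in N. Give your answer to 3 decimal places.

78.957 N

For the cart on the incline: the weight component along the slope is m₁g sin 27° = 10.2 × 10 × 0.4540 = 46.308 N and the normal force is N = m₁g cos 27° = 90.883 N.
Kinetic friction opposes the cart's motion up the incline: f = μN = 0.16 × 90.883 = 14.541 N acting down the slope.
Newton's second law for the cart (up-slope positive): T − 46.308 − 14.541 = 10.2 a. For the hanging load (downward positive): 9.6 × 10 − T = 9.6 a.
Adding the two equations eliminates T: 35.151 = 19.8 a, so a = 1.7753 m/s².
Then from the hanging load's equation, T = 9.6 × (10 − 1.7753) = 78.957 N.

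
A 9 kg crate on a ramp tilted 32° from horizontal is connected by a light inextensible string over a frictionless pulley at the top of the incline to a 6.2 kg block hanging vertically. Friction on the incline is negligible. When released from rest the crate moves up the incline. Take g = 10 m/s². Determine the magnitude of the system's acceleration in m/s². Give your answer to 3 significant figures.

For the crate on the incline: the weight component along the slope is m₁g sin 32° = 9 × 10 × 0.5299 = 47.691 N and the normal force is N = m₁g cos 32° = 76.324 N.
Newton's second law for the crate (up-slope positive): T − 47.691 = 9 a. For the hanging block (downward positive): 6.2 × 10 − T = 6.2 a.
Adding the two equations eliminates T: 14.309 = 15.2 a, so a = 0.9414 m/s².

0.941 m/s²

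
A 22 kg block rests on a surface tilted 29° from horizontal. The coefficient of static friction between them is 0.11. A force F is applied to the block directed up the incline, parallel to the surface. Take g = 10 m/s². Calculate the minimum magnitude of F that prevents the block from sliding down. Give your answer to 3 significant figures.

85.5 N

The normal force is N = mg cos 29° = 192.416 N. With F at its minimum the block is on the verge of sliding down, so static friction is at its maximum μ_s N = 0.11 × 192.416 = 21.166 N and acts up the slope.
Equilibrium along the incline: F + μ_s N = mg sin 29°, so F = 106.658 − 21.166 = 85.492 N.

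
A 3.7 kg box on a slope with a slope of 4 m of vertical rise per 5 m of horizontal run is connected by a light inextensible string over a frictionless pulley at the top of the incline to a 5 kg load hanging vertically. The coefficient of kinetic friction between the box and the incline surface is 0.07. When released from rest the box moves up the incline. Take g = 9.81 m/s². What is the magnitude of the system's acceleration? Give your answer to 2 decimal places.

For the box on the incline: the weight component along the slope is m₁g sin 38.66° = 3.7 × 9.81 × 0.6247 = 22.675 N and the normal force is N = m₁g cos 38.66° = 28.343 N.
Kinetic friction opposes the box's motion up the incline: f = μN = 0.07 × 28.343 = 1.984 N acting down the slope.
Newton's second law for the box (up-slope positive): T − 22.675 − 1.984 = 3.7 a. For the hanging load (downward positive): 5 × 9.81 − T = 5 a.
Adding the two equations eliminates T: 24.391 = 8.7 a, so a = 2.8036 m/s².

2.80 m/s²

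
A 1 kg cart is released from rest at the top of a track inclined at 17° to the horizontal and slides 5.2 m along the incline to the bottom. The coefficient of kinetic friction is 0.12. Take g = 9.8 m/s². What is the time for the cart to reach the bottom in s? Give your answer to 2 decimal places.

2.44 s

The weight component along the incline is mg sin 17° = 2.865 N and the normal force is N = mg cos 17° = 9.372 N.
Friction up the slope is f = μN = 0.12 × 9.372 = 1.125 N, so the net downslope force is 2.865 − 1.125 = 1.740 N and a = 1.740 / 1 = 1.7400 m/s².
Starting from rest, L = ½at², so t = √(2L/a) = √(2 × 5.2 / 1.7400) = 2.4448 s.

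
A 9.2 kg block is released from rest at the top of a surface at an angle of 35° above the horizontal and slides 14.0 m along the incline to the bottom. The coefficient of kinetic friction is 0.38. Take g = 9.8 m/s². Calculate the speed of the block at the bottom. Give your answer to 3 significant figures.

The weight component along the incline is mg sin 35° = 51.714 N and the normal force is N = mg cos 35° = 73.855 N.
Friction up the slope is f = μN = 0.38 × 73.855 = 28.065 N, so the net downslope force is 51.714 − 28.065 = 23.649 N and a = 23.649 / 9.2 = 2.5705 m/s².
Starting from rest over a distance of 14.0 m, v² = 2aL = 2 × 2.5705 × 14.0 = 71.9740, so v = 8.4837 m/s.

8.48 m/s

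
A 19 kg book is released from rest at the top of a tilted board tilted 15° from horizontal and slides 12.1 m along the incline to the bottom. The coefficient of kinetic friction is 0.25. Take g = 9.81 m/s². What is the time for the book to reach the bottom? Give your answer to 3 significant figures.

The weight component along the incline is mg sin 15° = 48.241 N and the normal force is N = mg cos 15° = 180.039 N.
Friction up the slope is f = μN = 0.25 × 180.039 = 45.010 N, so the net downslope force is 48.241 − 45.010 = 3.231 N and a = 3.231 / 19 = 0.1701 m/s².
Starting from rest, L = ½at², so t = √(2L/a) = √(2 × 12.1 / 0.1701) = 11.9277 s.

11.9 s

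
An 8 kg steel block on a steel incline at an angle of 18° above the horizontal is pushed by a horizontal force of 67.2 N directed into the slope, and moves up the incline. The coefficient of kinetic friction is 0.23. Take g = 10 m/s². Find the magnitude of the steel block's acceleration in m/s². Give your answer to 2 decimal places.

2.11 m/s²

The horizontal push has components F cos 18° = 67.2 × 0.9511 = 63.914 N up the incline and F sin 18° = 67.2 × 0.3090 = 20.765 N pressing into the surface.
The normal force is therefore N = mg cos 18° + F sin 18° = 76.088 + 20.765 = 96.853 N, and kinetic friction down the slope is μN = 0.23 × 96.853 = 22.276 N.
Along the incline: F cos 18° − mg sin 18° − μN = ma, so 63.914 − 24.720 − 22.276 = 8 a, giving a = 2.1148 m/s².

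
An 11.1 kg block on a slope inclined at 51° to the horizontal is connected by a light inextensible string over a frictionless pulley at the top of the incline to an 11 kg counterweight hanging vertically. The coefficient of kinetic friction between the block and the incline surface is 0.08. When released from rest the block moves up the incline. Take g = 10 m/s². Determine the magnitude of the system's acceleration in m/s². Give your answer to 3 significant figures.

0.821 m/s²

For the block on the incline: the weight component along the slope is m₁g sin 51° = 11.1 × 10 × 0.7771 = 86.258 N and the normal force is N = m₁g cos 51° = 69.855 N.
Kinetic friction opposes the block's motion up the incline: f = μN = 0.08 × 69.855 = 5.588 N acting down the slope.
Newton's second law for the block (up-slope positive): T − 86.258 − 5.588 = 11.1 a. For the hanging counterweight (downward positive): 11 × 10 − T = 11 a.
Adding the two equations eliminates T: 18.154 = 22.1 a, so a = 0.8214 m/s².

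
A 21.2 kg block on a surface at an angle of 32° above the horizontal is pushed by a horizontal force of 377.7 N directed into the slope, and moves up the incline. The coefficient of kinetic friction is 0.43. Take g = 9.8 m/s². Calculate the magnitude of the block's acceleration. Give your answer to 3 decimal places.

2.282 m/s²

The horizontal push has components F cos 32° = 377.7 × 0.8480 = 320.290 N up the incline and F sin 32° = 377.7 × 0.5299 = 200.143 N pressing into the surface.
The normal force is therefore N = mg cos 32° + F sin 32° = 176.180 + 200.143 = 376.323 N, and kinetic friction down the slope is μN = 0.43 × 376.323 = 161.819 N.
Along the incline: F cos 32° − mg sin 32° − μN = ma, so 320.290 − 110.092 − 161.819 = 21.2 a, giving a = 2.2820 m/s².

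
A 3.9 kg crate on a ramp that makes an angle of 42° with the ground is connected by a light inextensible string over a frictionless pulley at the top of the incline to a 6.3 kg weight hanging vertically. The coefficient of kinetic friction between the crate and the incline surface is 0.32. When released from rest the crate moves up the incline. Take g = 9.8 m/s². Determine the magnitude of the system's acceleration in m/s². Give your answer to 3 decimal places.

2.655 m/s²

For the crate on the incline: the weight component along the slope is m₁g sin 42° = 3.9 × 9.8 × 0.6691 = 25.573 N and the normal force is N = m₁g cos 42° = 28.403 N.
Kinetic friction opposes the crate's motion up the incline: f = μN = 0.32 × 28.403 = 9.089 N acting down the slope.
Newton's second law for the crate (up-slope positive): T − 25.573 − 9.089 = 3.9 a. For the hanging weight (downward positive): 6.3 × 9.8 − T = 6.3 a.
Adding the two equations eliminates T: 27.078 = 10.2 a, so a = 2.6547 m/s².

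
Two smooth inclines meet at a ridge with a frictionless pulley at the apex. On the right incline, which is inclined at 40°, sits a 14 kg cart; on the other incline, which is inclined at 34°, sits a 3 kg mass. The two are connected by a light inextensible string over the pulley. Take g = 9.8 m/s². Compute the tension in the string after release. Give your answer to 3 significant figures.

29.1 N

Resolve each weight along its own incline: the 14 kg mass has component 14 × 9.8 × sin 40° = 88.190 N down its slope, and the 3 kg mass has 3 × 9.8 × sin 34° = 16.440 N down its slope.
The 14 kg side's 88.190 N exceeds the other side's 16.440 N, so that mass slides down and the 3 kg mass slides up. Taking that direction as positive, Newton's second law for the whole system gives 88.190 − 16.440 = (14 + 3) a, so a = 71.750 / 17 = 4.2206 m/s².
For the 3 kg mass (up-slope positive): T − 16.440 = 3 × 4.2206, so T = 29.102 N.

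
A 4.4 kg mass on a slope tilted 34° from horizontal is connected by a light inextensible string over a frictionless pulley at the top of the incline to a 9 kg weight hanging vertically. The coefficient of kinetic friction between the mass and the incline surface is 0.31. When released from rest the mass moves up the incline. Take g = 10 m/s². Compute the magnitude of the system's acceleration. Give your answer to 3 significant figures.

4.04 m/s²

For the mass on the incline: the weight component along the slope is m₁g sin 34° = 4.4 × 10 × 0.5592 = 24.605 N and the normal force is N = m₁g cos 34° = 36.478 N.
Kinetic friction opposes the mass's motion up the incline: f = μN = 0.31 × 36.478 = 11.308 N acting down the slope.
Newton's second law for the mass (up-slope positive): T − 24.605 − 11.308 = 4.4 a. For the hanging weight (downward positive): 9 × 10 − T = 9 a.
Adding the two equations eliminates T: 54.087 = 13.4 a, so a = 4.0363 m/s².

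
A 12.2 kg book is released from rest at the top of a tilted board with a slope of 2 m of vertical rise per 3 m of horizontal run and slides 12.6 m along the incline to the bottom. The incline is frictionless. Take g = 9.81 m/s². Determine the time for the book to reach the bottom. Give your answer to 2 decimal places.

2.15 s

The weight component along the incline is mg sin 33.69° = 66.388 N and the normal force is N = mg cos 33.69° = 99.581 N.
With no friction, a = g sin 33.69° = 5.4416 m/s².
Starting from rest, L = ½at², so t = √(2L/a) = √(2 × 12.6 / 5.4416) = 2.1520 s.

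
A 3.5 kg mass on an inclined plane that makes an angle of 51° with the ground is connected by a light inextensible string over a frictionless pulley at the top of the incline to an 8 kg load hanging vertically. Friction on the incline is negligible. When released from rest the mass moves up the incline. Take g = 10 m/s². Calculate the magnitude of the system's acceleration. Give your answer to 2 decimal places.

4.59 m/s²

For the mass on the incline: the weight component along the slope is m₁g sin 51° = 3.5 × 10 × 0.7771 = 27.198 N and the normal force is N = m₁g cos 51° = 22.026 N.
Newton's second law for the mass (up-slope positive): T − 27.198 = 3.5 a. For the hanging load (downward positive): 8 × 10 − T = 8 a.
Adding the two equations eliminates T: 52.802 = 11.5 a, so a = 4.5915 m/s².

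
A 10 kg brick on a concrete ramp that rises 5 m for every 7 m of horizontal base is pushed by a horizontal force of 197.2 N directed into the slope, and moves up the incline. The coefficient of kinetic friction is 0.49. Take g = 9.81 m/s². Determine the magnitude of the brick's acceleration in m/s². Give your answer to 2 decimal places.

The horizontal push has components F cos 35.54° = 197.2 × 0.8137 = 160.462 N up the incline and F sin 35.54° = 197.2 × 0.5812 = 114.613 N pressing into the surface.
The normal force is therefore N = mg cos 35.54° + F sin 35.54° = 79.824 + 114.613 = 194.437 N, and kinetic friction down the slope is μN = 0.49 × 194.437 = 95.274 N.
Along the incline: F cos 35.54° − mg sin 35.54° − μN = ma, so 160.462 − 57.016 − 95.274 = 10 a, giving a = 0.8172 m/s².

0.82 m/s²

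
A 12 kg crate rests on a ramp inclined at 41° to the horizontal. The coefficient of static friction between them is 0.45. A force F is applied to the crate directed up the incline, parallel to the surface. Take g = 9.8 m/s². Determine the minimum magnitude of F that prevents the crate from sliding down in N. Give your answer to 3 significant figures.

37.2 N

The normal force is N = mg cos 41° = 88.754 N. With F at its minimum the crate is on the verge of sliding down, so static friction is at its maximum μ_s N = 0.45 × 88.754 = 39.939 N and acts up the slope.
Equilibrium along the incline: F + μ_s N = mg sin 41°, so F = 77.153 − 39.939 = 37.214 N.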